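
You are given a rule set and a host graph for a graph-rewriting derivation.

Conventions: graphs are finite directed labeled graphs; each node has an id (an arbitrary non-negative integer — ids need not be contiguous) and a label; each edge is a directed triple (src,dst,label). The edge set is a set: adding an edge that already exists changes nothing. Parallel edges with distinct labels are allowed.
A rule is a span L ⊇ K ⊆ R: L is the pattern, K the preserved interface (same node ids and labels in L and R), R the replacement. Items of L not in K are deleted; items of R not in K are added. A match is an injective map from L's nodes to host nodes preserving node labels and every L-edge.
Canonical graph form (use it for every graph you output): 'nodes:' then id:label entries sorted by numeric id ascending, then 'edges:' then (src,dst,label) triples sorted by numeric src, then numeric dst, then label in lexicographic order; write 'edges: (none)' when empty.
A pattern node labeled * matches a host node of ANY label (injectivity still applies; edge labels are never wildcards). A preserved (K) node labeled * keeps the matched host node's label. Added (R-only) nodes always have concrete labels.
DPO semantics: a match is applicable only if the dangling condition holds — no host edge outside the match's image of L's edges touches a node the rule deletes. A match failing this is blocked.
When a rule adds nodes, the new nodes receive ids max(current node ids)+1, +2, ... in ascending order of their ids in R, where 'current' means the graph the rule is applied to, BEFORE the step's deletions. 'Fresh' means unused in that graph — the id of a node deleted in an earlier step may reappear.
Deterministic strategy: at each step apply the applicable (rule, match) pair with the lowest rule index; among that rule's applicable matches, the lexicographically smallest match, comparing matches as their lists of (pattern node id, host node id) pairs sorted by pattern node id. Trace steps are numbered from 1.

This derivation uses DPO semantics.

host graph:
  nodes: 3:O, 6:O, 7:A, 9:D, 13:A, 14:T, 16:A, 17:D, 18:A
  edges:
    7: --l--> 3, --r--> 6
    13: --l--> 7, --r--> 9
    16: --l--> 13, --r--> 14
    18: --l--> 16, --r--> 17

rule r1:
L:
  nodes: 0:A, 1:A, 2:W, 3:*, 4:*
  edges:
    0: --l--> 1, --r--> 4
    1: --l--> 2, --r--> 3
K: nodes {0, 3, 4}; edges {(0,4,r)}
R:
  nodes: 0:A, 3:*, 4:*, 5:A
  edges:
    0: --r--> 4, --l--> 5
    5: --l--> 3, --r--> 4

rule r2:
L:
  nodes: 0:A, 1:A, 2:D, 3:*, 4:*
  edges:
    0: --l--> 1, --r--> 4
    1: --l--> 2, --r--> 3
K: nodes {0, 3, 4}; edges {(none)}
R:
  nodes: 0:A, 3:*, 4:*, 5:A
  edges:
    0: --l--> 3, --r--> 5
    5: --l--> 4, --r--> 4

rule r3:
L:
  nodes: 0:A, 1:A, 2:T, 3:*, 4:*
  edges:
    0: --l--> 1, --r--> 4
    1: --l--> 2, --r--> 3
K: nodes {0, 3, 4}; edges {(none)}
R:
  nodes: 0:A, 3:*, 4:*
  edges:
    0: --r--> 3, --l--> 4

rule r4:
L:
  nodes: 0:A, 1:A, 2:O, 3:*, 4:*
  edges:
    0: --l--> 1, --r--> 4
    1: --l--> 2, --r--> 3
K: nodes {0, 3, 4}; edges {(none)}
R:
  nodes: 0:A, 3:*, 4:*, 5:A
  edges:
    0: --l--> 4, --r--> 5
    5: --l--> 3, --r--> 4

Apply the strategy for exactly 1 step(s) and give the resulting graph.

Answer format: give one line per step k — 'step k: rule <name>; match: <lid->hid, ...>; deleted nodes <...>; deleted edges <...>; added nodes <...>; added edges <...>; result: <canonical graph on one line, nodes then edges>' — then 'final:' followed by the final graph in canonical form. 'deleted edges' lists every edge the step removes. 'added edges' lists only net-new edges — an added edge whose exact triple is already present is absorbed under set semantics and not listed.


step 1: rule r4; match: 0->13, 1->7, 2->3, 3->6, 4->9; deleted nodes 3, 7; deleted edges (7,3,l); (7,6,r); (13,7,l); (13,9,r); added nodes 19; added edges (13,9,l); (13,19,r); (19,6,l); (19,9,r); result: nodes: 6:O, 9:D, 13:A, 14:T, 16:A, 17:D, 18:A, 19:A edges: (13,9,l); (13,19,r); (16,13,l); (16,14,r); (18,16,l); (18,17,r); (19,6,l); (19,9,r)
final:
nodes: 6:O, 9:D, 13:A, 14:T, 16:A, 17:D, 18:A, 19:A
edges: (13,9,l); (13,19,r); (16,13,l); (16,14,r); (18,16,l); (18,17,r); (19,6,l); (19,9,r)


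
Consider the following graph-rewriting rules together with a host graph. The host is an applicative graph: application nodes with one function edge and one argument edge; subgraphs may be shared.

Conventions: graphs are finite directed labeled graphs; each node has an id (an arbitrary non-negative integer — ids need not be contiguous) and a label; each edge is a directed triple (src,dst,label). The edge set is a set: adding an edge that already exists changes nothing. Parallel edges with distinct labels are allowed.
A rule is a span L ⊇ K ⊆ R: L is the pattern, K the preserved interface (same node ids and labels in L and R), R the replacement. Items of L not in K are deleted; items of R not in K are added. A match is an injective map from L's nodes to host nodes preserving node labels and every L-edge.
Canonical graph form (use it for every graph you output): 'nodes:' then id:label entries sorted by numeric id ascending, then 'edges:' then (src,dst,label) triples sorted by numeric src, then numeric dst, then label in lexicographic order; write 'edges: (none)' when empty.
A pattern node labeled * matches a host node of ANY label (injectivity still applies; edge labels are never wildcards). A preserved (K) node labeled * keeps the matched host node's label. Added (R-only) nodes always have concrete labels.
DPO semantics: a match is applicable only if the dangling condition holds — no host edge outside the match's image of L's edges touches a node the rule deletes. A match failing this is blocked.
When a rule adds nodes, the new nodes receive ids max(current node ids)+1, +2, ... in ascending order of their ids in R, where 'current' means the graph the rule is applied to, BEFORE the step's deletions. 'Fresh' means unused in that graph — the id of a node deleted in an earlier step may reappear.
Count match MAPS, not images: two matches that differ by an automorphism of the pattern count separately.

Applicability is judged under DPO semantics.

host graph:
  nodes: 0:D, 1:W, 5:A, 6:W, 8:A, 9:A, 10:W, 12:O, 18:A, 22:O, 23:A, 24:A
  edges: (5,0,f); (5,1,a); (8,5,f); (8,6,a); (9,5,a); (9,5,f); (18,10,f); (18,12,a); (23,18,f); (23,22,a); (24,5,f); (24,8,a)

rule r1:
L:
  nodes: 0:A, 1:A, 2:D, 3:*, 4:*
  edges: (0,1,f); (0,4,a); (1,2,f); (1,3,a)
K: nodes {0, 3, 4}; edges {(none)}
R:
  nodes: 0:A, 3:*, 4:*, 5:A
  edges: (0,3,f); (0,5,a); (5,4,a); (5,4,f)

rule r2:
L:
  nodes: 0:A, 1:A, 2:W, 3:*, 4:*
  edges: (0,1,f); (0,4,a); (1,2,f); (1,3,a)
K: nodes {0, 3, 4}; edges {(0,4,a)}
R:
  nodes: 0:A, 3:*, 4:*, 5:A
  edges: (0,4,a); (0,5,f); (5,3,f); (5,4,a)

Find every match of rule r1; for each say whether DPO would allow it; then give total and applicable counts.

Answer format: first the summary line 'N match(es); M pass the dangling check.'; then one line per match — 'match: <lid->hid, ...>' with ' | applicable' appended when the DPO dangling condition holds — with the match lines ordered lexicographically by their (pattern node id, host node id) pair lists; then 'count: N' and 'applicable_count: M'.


2 match(es); 0 pass the dangling check.
match: 0->8, 1->5, 2->0, 3->1, 4->6
match: 0->24, 1->5, 2->0, 3->1, 4->8
count: 2
applicable_count: 0


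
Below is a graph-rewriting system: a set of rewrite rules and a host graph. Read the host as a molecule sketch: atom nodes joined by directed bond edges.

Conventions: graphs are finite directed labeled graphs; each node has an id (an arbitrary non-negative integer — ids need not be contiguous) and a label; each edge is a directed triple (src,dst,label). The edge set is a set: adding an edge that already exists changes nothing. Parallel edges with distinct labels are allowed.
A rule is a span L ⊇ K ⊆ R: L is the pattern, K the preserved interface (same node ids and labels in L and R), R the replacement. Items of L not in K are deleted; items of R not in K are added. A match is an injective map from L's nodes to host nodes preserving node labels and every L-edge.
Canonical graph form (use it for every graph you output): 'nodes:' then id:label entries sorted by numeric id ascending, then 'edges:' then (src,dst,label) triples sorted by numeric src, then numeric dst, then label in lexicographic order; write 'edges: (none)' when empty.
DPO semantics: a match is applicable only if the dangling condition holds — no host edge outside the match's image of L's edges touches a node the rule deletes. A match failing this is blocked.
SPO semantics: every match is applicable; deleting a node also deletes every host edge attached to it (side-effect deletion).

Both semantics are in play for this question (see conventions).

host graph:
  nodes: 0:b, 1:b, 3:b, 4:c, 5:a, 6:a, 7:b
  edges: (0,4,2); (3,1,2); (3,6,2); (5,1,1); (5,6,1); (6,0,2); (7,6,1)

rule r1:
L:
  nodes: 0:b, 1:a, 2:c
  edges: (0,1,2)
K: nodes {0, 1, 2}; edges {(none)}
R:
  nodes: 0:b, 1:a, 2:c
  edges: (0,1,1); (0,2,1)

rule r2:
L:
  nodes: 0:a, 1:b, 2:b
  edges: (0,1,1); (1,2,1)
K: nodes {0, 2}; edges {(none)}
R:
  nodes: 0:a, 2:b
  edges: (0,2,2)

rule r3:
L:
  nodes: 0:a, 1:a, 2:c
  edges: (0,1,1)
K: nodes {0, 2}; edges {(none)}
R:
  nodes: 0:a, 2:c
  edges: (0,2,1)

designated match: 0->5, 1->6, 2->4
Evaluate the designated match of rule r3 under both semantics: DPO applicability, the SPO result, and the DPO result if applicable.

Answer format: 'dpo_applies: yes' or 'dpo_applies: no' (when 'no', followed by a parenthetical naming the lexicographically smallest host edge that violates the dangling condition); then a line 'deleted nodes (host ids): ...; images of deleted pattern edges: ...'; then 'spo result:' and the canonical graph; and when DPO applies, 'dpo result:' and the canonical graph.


dpo_applies: no
(the rule deletes node 6, which keeps host edge (3,6,2) outside the match image — the dangling condition fails, DPO blocks; SPO proceeds and side-deletes such edges)
deleted nodes (host ids): 6; images of deleted pattern edges: (5,6,1)
spo result:
nodes: 0:b, 1:b, 3:b, 4:c, 5:a, 7:b
edges: (0,4,2); (3,1,2); (5,1,1); (5,4,1)


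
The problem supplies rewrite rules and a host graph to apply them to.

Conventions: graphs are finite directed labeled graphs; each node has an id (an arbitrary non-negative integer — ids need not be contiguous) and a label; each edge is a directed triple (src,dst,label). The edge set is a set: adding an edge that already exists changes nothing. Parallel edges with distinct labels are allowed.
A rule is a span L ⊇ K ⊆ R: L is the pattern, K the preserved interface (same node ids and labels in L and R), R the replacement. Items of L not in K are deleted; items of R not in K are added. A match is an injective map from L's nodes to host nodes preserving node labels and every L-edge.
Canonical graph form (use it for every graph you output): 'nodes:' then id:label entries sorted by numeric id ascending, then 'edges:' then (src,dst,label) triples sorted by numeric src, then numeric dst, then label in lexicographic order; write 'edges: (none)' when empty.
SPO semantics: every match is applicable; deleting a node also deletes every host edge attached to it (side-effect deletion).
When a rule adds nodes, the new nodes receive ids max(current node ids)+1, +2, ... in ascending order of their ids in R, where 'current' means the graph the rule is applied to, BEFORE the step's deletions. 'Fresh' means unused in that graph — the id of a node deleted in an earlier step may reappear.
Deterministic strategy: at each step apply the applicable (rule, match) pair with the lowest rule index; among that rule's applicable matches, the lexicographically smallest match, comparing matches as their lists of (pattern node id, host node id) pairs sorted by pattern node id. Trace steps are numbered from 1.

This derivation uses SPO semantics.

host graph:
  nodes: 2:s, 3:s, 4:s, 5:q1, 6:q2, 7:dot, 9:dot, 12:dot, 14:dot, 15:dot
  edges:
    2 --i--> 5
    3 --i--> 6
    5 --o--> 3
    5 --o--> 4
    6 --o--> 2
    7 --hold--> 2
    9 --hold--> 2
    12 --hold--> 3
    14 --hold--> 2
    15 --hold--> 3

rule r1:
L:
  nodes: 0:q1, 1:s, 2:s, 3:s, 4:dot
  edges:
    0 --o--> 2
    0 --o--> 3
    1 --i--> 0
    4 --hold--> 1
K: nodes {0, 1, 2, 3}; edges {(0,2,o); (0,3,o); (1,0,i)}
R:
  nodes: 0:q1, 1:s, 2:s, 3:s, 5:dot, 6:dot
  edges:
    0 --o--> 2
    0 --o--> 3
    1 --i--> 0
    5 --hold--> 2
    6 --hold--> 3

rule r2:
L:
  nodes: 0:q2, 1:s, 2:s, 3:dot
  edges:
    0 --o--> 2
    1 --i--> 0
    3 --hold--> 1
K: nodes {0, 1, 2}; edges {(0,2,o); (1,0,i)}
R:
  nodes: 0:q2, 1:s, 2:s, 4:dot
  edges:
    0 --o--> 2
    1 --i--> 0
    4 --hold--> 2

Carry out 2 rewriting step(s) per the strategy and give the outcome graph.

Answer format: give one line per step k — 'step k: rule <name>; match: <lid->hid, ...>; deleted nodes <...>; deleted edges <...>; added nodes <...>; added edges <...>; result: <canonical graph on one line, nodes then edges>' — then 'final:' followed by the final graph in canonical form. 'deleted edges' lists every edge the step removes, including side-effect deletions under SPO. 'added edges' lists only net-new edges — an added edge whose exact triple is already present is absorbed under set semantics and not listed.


step 1: rule r1; match: 0->5, 1->2, 2->3, 3->4, 4->7; deleted nodes 7; deleted edges (7,2,hold); added nodes 16, 17; added edges (16,3,hold); (17,4,hold); result: nodes: 2:s, 3:s, 4:s, 5:q1, 6:q2, 9:dot, 12:dot, 14:dot, 15:dot, 16:dot, 17:dot edges: (2,5,i); (3,6,i); (5,3,o); (5,4,o); (6,2,o); (9,2,hold); (12,3,hold); (14,2,hold); (15,3,hold); (16,3,hold); (17,4,hold)
step 2: rule r1; match: 0->5, 1->2, 2->3, 3->4, 4->9; deleted nodes 9; deleted edges (9,2,hold); added nodes 18, 19; added edges (18,3,hold); (19,4,hold); result: nodes: 2:s, 3:s, 4:s, 5:q1, 6:q2, 12:dot, 14:dot, 15:dot, 16:dot, 17:dot, 18:dot, 19:dot edges: (2,5,i); (3,6,i); (5,3,o); (5,4,o); (6,2,o); (12,3,hold); (14,2,hold); (15,3,hold); (16,3,hold); (17,4,hold); (18,3,hold); (19,4,hold)
final:
nodes: 2:s, 3:s, 4:s, 5:q1, 6:q2, 12:dot, 14:dot, 15:dot, 16:dot, 17:dot, 18:dot, 19:dot
edges: (2,5,i); (3,6,i); (5,3,o); (5,4,o); (6,2,o); (12,3,hold); (14,2,hold); (15,3,hold); (16,3,hold); (17,4,hold); (18,3,hold); (19,4,hold)


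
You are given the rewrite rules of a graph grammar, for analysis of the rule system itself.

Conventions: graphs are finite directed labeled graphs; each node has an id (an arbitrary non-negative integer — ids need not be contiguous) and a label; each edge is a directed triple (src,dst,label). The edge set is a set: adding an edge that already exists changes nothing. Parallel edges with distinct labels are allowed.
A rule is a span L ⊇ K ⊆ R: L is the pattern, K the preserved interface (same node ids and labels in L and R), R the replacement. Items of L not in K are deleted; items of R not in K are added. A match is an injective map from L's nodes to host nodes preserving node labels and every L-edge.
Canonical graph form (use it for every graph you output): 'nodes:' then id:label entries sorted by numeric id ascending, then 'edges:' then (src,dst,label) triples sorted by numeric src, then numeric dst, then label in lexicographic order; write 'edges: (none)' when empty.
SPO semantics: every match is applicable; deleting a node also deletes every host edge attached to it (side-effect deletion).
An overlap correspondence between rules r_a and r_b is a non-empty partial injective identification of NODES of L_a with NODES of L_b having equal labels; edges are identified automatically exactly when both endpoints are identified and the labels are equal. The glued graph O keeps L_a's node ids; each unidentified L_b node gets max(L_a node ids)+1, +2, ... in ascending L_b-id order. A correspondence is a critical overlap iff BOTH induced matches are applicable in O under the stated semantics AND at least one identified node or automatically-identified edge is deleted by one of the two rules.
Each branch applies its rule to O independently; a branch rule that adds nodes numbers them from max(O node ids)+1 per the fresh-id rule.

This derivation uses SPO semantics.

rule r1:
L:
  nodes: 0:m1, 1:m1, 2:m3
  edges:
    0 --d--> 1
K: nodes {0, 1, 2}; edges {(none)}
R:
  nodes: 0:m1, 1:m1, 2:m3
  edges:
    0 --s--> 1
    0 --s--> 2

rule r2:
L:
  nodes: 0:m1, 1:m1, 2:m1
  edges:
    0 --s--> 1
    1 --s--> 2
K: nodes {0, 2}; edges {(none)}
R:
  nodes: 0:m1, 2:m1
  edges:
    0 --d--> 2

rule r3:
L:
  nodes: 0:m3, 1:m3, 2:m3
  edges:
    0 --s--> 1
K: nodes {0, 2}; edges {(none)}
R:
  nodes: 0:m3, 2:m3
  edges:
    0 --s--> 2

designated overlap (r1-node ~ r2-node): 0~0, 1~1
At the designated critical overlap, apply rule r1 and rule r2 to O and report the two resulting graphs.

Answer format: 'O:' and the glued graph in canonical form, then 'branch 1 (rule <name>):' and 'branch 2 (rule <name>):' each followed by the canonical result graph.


O:
nodes: 0:m1, 1:m1, 2:m3, 3:m1
edges: (0,1,d); (0,1,s); (1,3,s)
branch 1 (rule r1):
nodes: 0:m1, 1:m1, 2:m3, 3:m1
edges: (0,1,s); (0,2,s); (1,3,s)
branch 2 (rule r2):
nodes: 0:m1, 2:m3, 3:m1
edges: (0,3,d)


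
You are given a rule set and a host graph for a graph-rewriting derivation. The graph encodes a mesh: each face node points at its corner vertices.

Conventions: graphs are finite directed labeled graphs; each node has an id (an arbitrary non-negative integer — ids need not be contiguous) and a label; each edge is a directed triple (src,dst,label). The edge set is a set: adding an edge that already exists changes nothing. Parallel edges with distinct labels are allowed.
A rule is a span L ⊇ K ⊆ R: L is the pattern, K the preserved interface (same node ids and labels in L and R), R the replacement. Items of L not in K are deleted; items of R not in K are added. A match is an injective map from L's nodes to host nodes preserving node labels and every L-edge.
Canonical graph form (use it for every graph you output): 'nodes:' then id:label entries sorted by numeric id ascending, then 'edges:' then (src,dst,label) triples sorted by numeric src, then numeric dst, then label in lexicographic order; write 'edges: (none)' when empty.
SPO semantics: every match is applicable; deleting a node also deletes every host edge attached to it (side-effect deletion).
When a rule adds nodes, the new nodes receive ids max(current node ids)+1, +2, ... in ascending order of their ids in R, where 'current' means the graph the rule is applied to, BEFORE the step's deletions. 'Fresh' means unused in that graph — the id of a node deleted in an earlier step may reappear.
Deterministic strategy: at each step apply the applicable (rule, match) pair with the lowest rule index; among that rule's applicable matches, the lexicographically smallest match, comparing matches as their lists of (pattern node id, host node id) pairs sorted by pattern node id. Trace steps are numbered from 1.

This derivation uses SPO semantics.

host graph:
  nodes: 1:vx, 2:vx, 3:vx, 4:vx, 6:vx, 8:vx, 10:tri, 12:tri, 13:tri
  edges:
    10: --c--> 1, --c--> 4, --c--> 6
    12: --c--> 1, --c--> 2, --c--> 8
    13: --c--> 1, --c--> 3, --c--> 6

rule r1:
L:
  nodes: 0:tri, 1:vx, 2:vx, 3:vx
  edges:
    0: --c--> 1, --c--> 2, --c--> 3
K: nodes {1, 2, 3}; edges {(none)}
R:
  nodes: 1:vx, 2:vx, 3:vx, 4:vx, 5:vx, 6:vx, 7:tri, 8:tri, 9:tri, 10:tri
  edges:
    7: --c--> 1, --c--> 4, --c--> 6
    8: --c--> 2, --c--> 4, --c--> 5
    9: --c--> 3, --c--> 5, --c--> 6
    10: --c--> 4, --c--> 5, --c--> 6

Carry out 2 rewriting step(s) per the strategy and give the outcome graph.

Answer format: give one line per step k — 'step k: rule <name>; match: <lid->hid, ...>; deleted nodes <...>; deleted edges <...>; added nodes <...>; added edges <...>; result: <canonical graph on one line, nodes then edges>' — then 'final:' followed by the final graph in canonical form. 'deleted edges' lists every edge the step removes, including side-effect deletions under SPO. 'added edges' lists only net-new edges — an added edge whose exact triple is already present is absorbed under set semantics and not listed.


step 1: rule r1; match: 0->10, 1->1, 2->4, 3->6; deleted nodes 10; deleted edges (10,1,c); (10,4,c); (10,6,c); added nodes 14, 15, 16, 17, 18, 19, 20; added edges (17,1,c); (17,14,c); (17,16,c); (18,4,c); (18,14,c); (18,15,c); (19,6,c); (19,15,c); (19,16,c); (20,14,c); (20,15,c); (20,16,c); result: nodes: 1:vx, 2:vx, 3:vx, 4:vx, 6:vx, 8:vx, 12:tri, 13:tri, 14:vx, 15:vx, 16:vx, 17:tri, 18:tri, 19:tri, 20:tri edges: (12,1,c); (12,2,c); (12,8,c); (13,1,c); (13,3,c); (13,6,c); (17,1,c); (17,14,c); (17,16,c); (18,4,c); (18,14,c); (18,15,c); (19,6,c); (19,15,c); (19,16,c); (20,14,c); (20,15,c); (20,16,c)
step 2: rule r1; match: 0->12, 1->1, 2->2, 3->8; deleted nodes 12; deleted edges (12,1,c); (12,2,c); (12,8,c); added nodes 21, 22, 23, 24, 25, 26, 27; added edges (24,1,c); (24,21,c); (24,23,c); (25,2,c); (25,21,c); (25,22,c); (26,8,c); (26,22,c); (26,23,c); (27,21,c); (27,22,c); (27,23,c); result: nodes: 1:vx, 2:vx, 3:vx, 4:vx, 6:vx, 8:vx, 13:tri, 14:vx, 15:vx, 16:vx, 17:tri, 18:tri, 19:tri, 20:tri, 21:vx, 22:vx, 23:vx, 24:tri, 25:tri, 26:tri, 27:tri edges: (13,1,c); (13,3,c); (13,6,c); (17,1,c); (17,14,c); (17,16,c); (18,4,c); (18,14,c); (18,15,c); (19,6,c); (19,15,c); (19,16,c); (20,14,c); (20,15,c); (20,16,c); (24,1,c); (24,21,c); (24,23,c); (25,2,c); (25,21,c); (25,22,c); (26,8,c); (26,22,c); (26,23,c); (27,21,c); (27,22,c); (27,23,c)
final:
nodes: 1:vx, 2:vx, 3:vx, 4:vx, 6:vx, 8:vx, 13:tri, 14:vx, 15:vx, 16:vx, 17:tri, 18:tri, 19:tri, 20:tri, 21:vx, 22:vx, 23:vx, 24:tri, 25:tri, 26:tri, 27:tri
edges: (13,1,c); (13,3,c); (13,6,c); (17,1,c); (17,14,c); (17,16,c); (18,4,c); (18,14,c); (18,15,c); (19,6,c); (19,15,c); (19,16,c); (20,14,c); (20,15,c); (20,16,c); (24,1,c); (24,21,c); (24,23,c); (25,2,c); (25,21,c); (25,22,c); (26,8,c); (26,22,c); (26,23,c); (27,21,c); (27,22,c); (27,23,c)


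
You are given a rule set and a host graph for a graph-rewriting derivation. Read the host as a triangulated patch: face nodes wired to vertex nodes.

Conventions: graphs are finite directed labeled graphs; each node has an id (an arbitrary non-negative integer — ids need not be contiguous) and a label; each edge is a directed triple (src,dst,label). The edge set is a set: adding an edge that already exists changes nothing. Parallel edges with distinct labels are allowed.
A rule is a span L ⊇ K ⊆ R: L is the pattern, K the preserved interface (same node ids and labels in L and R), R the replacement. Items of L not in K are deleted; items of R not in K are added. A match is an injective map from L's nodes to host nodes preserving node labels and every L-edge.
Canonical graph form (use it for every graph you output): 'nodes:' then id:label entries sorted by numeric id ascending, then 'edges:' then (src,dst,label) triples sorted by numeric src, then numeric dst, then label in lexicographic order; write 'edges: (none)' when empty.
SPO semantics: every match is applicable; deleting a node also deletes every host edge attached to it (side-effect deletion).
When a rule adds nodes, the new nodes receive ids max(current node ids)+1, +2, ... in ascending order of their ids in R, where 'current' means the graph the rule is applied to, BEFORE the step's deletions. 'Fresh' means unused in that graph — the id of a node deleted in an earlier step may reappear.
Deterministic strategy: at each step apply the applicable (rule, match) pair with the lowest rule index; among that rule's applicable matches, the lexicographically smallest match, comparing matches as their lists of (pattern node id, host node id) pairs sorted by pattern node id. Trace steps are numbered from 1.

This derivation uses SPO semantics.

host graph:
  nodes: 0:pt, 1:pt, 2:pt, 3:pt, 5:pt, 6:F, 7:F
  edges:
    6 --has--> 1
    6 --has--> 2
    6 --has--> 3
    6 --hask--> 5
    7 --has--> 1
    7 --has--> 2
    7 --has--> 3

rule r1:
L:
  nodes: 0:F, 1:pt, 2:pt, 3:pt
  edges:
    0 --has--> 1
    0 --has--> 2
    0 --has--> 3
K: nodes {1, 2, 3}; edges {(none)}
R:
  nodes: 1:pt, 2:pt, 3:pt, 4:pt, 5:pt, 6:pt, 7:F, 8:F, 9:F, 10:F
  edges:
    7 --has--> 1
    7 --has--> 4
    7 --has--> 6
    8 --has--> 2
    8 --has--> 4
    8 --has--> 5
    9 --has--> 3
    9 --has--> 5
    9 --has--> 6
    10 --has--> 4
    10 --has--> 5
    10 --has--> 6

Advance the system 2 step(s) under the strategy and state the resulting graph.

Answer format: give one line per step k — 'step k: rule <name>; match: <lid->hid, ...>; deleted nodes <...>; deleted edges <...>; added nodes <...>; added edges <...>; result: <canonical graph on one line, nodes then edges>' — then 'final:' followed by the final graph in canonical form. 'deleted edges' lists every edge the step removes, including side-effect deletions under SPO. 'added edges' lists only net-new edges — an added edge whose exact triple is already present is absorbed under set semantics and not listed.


step 1: rule r1; match: 0->6, 1->1, 2->2, 3->3; deleted nodes 6; deleted edges (6,1,has); (6,2,has); (6,3,has); (6,5,hask); added nodes 8, 9, 10, 11, 12, 13, 14; added edges (11,1,has); (11,8,has); (11,10,has); (12,2,has); (12,8,has); (12,9,has); (13,3,has); (13,9,has); (13,10,has); (14,8,has); (14,9,has); (14,10,has); result: nodes: 0:pt, 1:pt, 2:pt, 3:pt, 5:pt, 7:F, 8:pt, 9:pt, 10:pt, 11:F, 12:F, 13:F, 14:F edges: (7,1,has); (7,2,has); (7,3,has); (11,1,has); (11,8,has); (11,10,has); (12,2,has); (12,8,has); (12,9,has); (13,3,has); (13,9,has); (13,10,has); (14,8,has); (14,9,has); (14,10,has)
step 2: rule r1; match: 0->7, 1->1, 2->2, 3->3; deleted nodes 7; deleted edges (7,1,has); (7,2,has); (7,3,has); added nodes 15, 16, 17, 18, 19, 20, 21; added edges (18,1,has); (18,15,has); (18,17,has); (19,2,has); (19,15,has); (19,16,has); (20,3,has); (20,16,has); (20,17,has); (21,15,has); (21,16,has); (21,17,has); result: nodes: 0:pt, 1:pt, 2:pt, 3:pt, 5:pt, 8:pt, 9:pt, 10:pt, 11:F, 12:F, 13:F, 14:F, 15:pt, 16:pt, 17:pt, 18:F, 19:F, 20:F, 21:F edges: (11,1,has); (11,8,has); (11,10,has); (12,2,has); (12,8,has); (12,9,has); (13,3,has); (13,9,has); (13,10,has); (14,8,has); (14,9,has); (14,10,has); (18,1,has); (18,15,has); (18,17,has); (19,2,has); (19,15,has); (19,16,has); (20,3,has); (20,16,has); (20,17,has); (21,15,has); (21,16,has); (21,17,has)
final:
nodes: 0:pt, 1:pt, 2:pt, 3:pt, 5:pt, 8:pt, 9:pt, 10:pt, 11:F, 12:F, 13:F, 14:F, 15:pt, 16:pt, 17:pt, 18:F, 19:F, 20:F, 21:F
edges: (11,1,has); (11,8,has); (11,10,has); (12,2,has); (12,8,has); (12,9,has); (13,3,has); (13,9,has); (13,10,has); (14,8,has); (14,9,has); (14,10,has); (18,1,has); (18,15,has); (18,17,has); (19,2,has); (19,15,has); (19,16,has); (20,3,has); (20,16,has); (20,17,has); (21,15,has); (21,16,has); (21,17,has)


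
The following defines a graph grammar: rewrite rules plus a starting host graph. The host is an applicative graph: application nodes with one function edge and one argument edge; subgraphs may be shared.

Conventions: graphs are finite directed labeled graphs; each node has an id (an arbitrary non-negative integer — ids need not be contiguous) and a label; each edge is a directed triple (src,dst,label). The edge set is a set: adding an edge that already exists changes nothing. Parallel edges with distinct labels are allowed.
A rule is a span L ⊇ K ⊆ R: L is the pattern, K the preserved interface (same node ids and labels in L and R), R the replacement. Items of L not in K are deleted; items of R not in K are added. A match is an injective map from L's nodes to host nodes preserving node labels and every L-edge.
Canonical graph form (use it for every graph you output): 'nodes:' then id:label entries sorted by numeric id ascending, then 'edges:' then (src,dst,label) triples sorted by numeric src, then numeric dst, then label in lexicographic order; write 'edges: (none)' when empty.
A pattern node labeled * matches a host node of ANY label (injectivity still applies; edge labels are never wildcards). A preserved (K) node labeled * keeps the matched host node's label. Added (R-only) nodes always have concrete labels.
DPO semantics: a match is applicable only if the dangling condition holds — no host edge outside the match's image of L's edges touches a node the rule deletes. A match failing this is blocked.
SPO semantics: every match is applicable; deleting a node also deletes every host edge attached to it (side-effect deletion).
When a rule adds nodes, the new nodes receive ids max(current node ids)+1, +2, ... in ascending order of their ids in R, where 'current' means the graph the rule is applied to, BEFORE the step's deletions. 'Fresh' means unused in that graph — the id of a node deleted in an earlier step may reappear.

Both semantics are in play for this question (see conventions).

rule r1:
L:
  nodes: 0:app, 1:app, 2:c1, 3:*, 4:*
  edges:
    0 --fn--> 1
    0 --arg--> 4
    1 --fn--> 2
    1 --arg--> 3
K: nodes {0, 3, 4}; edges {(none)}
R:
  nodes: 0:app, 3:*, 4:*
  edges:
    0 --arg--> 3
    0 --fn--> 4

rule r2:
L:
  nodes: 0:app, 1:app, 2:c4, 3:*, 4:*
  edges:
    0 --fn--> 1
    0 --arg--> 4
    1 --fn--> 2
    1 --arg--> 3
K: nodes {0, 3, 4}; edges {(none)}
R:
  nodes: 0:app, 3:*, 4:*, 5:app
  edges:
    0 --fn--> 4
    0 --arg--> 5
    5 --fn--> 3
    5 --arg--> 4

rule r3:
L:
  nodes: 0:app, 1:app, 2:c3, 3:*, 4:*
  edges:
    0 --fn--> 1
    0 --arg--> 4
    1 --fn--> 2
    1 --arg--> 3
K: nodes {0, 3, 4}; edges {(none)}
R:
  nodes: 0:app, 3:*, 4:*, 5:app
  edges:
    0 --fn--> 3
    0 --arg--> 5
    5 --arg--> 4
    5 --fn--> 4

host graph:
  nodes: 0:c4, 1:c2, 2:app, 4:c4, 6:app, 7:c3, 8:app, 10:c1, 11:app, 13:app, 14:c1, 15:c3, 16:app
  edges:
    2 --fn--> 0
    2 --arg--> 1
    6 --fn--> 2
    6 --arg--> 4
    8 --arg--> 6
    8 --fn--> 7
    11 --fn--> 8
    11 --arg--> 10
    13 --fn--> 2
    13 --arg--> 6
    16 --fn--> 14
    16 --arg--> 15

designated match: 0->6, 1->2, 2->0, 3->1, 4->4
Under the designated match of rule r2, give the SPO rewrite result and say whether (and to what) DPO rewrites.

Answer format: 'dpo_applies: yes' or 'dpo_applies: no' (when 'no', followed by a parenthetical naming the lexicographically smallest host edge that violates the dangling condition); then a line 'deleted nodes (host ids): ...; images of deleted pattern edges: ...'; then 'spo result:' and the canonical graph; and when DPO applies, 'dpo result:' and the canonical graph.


dpo_applies: no
(the rule deletes node 2, which keeps host edge (13,2,fn) outside the match image — the dangling condition fails, DPO blocks; SPO proceeds and side-deletes such edges)
deleted nodes (host ids): 0, 2; images of deleted pattern edges: (2,0,fn); (2,1,arg); (6,2,fn); (6,4,arg)
spo result:
nodes: 1:c2, 4:c4, 6:app, 7:c3, 8:app, 10:c1, 11:app, 13:app, 14:c1, 15:c3, 16:app, 17:app
edges: (6,4,fn); (6,17,arg); (8,6,arg); (8,7,fn); (11,8,fn); (11,10,arg); (13,6,arg); (16,14,fn); (16,15,arg); (17,1,fn); (17,4,arg)


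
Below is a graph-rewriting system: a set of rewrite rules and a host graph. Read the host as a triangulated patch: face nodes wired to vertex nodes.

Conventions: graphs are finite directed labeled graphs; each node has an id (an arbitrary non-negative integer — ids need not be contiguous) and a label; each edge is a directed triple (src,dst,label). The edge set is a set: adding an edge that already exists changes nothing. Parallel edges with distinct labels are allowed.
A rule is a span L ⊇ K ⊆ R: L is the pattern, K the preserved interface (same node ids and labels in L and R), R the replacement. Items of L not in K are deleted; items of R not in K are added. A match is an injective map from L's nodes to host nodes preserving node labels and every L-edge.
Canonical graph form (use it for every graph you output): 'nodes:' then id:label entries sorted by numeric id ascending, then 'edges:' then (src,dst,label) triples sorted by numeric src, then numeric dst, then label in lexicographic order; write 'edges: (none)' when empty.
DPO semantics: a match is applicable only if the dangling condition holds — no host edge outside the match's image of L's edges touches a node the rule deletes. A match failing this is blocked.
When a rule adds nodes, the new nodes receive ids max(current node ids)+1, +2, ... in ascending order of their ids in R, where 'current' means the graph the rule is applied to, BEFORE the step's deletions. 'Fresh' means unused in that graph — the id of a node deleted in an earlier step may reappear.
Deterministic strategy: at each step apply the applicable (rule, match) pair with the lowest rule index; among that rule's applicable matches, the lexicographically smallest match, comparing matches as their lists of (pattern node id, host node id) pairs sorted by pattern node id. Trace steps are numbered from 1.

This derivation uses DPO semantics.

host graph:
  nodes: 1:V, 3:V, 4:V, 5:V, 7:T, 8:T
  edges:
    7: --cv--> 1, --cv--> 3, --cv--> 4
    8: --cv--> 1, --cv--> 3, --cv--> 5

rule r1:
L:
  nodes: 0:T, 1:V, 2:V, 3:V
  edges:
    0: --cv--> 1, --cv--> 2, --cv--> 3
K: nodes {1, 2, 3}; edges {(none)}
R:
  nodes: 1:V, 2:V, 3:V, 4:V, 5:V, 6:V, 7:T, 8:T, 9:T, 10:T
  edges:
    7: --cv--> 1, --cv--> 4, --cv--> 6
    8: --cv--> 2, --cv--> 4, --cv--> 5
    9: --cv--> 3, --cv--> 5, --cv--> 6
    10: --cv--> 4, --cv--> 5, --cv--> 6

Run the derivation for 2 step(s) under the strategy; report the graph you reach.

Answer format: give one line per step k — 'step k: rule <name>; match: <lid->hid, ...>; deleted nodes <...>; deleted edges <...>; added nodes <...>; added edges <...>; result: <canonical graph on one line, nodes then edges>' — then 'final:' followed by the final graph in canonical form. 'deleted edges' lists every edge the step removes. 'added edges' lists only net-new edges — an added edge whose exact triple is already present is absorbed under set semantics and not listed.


step 1: rule r1; match: 0->7, 1->1, 2->3, 3->4; deleted nodes 7; deleted edges (7,1,cv); (7,3,cv); (7,4,cv); added nodes 9, 10, 11, 12, 13, 14, 15; added edges (12,1,cv); (12,9,cv); (12,11,cv); (13,3,cv); (13,9,cv); (13,10,cv); (14,4,cv); (14,10,cv); (14,11,cv); (15,9,cv); (15,10,cv); (15,11,cv); result: nodes: 1:V, 3:V, 4:V, 5:V, 8:T, 9:V, 10:V, 11:V, 12:T, 13:T, 14:T, 15:T edges: (8,1,cv); (8,3,cv); (8,5,cv); (12,1,cv); (12,9,cv); (12,11,cv); (13,3,cv); (13,9,cv); (13,10,cv); (14,4,cv); (14,10,cv); (14,11,cv); (15,9,cv); (15,10,cv); (15,11,cv)
step 2: rule r1; match: 0->8, 1->1, 2->3, 3->5; deleted nodes 8; deleted edges (8,1,cv); (8,3,cv); (8,5,cv); added nodes 16, 17, 18, 19, 20, 21, 22; added edges (19,1,cv); (19,16,cv); (19,18,cv); (20,3,cv); (20,16,cv); (20,17,cv); (21,5,cv); (21,17,cv); (21,18,cv); (22,16,cv); (22,17,cv); (22,18,cv); result: nodes: 1:V, 3:V, 4:V, 5:V, 9:V, 10:V, 11:V, 12:T, 13:T, 14:T, 15:T, 16:V, 17:V, 18:V, 19:T, 20:T, 21:T, 22:T edges: (12,1,cv); (12,9,cv); (12,11,cv); (13,3,cv); (13,9,cv); (13,10,cv); (14,4,cv); (14,10,cv); (14,11,cv); (15,9,cv); (15,10,cv); (15,11,cv); (19,1,cv); (19,16,cv); (19,18,cv); (20,3,cv); (20,16,cv); (20,17,cv); (21,5,cv); (21,17,cv); (21,18,cv); (22,16,cv); (22,17,cv); (22,18,cv)
final:
nodes: 1:V, 3:V, 4:V, 5:V, 9:V, 10:V, 11:V, 12:T, 13:T, 14:T, 15:T, 16:V, 17:V, 18:V, 19:T, 20:T, 21:T, 22:T
edges: (12,1,cv); (12,9,cv); (12,11,cv); (13,3,cv); (13,9,cv); (13,10,cv); (14,4,cv); (14,10,cv); (14,11,cv); (15,9,cv); (15,10,cv); (15,11,cv); (19,1,cv); (19,16,cv); (19,18,cv); (20,3,cv); (20,16,cv); (20,17,cv); (21,5,cv); (21,17,cv); (21,18,cv); (22,16,cv); (22,17,cv); (22,18,cv)


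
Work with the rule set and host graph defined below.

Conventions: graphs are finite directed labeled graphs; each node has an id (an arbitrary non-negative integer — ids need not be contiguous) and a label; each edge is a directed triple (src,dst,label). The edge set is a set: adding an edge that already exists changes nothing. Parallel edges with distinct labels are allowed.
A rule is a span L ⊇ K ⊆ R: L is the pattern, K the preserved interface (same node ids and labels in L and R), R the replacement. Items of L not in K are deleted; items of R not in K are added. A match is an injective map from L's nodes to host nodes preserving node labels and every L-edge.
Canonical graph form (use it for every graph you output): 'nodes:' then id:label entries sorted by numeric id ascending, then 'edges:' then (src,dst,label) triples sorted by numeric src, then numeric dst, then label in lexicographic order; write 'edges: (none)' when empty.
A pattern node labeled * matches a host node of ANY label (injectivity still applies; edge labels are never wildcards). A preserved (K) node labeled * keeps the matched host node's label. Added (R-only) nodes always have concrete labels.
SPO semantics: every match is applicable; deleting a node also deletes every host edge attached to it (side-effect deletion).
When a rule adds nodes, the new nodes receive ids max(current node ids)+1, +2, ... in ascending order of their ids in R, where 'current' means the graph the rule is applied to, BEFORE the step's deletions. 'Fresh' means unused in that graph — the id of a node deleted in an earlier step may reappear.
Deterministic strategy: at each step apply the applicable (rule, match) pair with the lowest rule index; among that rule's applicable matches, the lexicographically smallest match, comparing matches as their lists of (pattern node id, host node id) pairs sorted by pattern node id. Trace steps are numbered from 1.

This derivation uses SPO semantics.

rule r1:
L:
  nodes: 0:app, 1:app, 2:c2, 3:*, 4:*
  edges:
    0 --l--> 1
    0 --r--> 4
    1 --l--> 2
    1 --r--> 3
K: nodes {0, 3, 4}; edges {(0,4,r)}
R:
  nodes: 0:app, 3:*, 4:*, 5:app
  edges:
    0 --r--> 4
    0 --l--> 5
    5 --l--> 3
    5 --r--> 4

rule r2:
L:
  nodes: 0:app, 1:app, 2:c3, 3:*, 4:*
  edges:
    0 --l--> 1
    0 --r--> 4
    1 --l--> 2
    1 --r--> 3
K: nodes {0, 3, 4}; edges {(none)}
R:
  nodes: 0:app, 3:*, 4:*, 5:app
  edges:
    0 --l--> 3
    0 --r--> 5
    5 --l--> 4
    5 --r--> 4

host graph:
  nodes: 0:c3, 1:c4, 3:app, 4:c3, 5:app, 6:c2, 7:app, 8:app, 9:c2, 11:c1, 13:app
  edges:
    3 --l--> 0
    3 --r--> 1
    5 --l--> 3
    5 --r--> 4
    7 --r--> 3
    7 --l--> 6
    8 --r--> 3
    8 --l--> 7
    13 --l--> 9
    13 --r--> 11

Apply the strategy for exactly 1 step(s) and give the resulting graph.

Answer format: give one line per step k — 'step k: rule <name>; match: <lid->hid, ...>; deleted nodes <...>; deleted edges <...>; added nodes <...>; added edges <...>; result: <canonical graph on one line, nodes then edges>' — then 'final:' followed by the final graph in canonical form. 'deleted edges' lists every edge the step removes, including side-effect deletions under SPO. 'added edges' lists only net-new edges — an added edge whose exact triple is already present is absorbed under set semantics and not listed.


step 1: rule r2; match: 0->5, 1->3, 2->0, 3->1, 4->4; deleted nodes 0, 3; deleted edges (3,0,l); (3,1,r); (5,3,l); (5,4,r); (7,3,r); (8,3,r); added nodes 14; added edges (5,1,l); (5,14,r); (14,4,l); (14,4,r); result: nodes: 1:c4, 4:c3, 5:app, 6:c2, 7:app, 8:app, 9:c2, 11:c1, 13:app, 14:app edges: (5,1,l); (5,14,r); (7,6,l); (8,7,l); (13,9,l); (13,11,r); (14,4,l); (14,4,r)
final:
nodes: 1:c4, 4:c3, 5:app, 6:c2, 7:app, 8:app, 9:c2, 11:c1, 13:app, 14:app
edges: (5,1,l); (5,14,r); (7,6,l); (8,7,l); (13,9,l); (13,11,r); (14,4,l); (14,4,r)


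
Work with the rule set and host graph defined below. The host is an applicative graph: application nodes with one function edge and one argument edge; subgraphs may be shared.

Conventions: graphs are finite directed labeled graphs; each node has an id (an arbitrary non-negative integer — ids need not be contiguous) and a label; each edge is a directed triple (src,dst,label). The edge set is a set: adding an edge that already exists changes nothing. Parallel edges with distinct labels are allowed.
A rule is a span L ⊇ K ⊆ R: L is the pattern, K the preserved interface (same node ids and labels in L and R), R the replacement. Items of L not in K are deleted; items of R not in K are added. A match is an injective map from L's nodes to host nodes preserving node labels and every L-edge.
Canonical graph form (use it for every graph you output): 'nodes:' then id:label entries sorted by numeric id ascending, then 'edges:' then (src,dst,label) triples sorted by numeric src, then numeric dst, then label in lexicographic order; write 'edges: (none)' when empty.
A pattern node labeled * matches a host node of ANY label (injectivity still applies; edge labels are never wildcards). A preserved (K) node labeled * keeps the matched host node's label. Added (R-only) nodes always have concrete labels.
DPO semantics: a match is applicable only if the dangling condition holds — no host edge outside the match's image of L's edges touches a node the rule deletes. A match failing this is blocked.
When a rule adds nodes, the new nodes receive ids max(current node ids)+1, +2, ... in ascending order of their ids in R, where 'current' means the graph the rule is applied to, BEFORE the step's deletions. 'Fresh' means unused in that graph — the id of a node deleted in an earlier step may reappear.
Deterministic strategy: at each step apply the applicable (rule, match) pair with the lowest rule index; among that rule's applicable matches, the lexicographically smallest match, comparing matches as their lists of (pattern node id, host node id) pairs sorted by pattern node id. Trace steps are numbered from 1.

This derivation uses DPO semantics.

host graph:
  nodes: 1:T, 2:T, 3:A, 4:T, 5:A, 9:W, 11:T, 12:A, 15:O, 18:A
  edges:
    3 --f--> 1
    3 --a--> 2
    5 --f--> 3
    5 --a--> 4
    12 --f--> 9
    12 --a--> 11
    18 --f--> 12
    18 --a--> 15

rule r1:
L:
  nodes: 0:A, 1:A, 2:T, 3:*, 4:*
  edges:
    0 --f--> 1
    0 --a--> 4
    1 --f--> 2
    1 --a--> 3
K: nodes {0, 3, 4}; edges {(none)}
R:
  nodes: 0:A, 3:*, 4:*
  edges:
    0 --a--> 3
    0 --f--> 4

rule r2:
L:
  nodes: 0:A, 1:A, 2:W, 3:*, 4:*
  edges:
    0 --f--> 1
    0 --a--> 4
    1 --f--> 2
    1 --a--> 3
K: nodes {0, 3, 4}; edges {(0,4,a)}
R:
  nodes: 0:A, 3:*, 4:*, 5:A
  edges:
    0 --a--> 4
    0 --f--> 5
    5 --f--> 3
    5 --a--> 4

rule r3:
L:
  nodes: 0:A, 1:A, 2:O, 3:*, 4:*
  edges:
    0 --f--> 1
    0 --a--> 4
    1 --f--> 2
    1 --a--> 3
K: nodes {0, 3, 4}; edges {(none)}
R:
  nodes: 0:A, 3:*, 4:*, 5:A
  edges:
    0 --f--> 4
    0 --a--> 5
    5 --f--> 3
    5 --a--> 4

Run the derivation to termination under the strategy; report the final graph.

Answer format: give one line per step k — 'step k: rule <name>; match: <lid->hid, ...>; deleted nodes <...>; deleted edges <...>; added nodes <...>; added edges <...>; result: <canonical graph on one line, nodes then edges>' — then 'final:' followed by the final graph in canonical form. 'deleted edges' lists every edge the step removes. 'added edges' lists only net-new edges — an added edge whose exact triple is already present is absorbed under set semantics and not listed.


step 1: rule r1; match: 0->5, 1->3, 2->1, 3->2, 4->4; deleted nodes 1, 3; deleted edges (3,1,f); (3,2,a); (5,3,f); (5,4,a); added nodes (none); added edges (5,2,a); (5,4,f); result: nodes: 2:T, 4:T, 5:A, 9:W, 11:T, 12:A, 15:O, 18:A edges: (5,2,a); (5,4,f); (12,9,f); (12,11,a); (18,12,f); (18,15,a)
step 2: rule r2; match: 0->18, 1->12, 2->9, 3->11, 4->15; deleted nodes 9, 12; deleted edges (12,9,f); (12,11,a); (18,12,f); added nodes 19; added edges (18,19,f); (19,11,f); (19,15,a); result: nodes: 2:T, 4:T, 5:A, 11:T, 15:O, 18:A, 19:A edges: (5,2,a); (5,4,f); (18,15,a); (18,19,f); (19,11,f); (19,15,a)
final:
nodes: 2:T, 4:T, 5:A, 11:T, 15:O, 18:A, 19:A
edges: (5,2,a); (5,4,f); (18,15,a); (18,19,f); (19,11,f); (19,15,a)
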